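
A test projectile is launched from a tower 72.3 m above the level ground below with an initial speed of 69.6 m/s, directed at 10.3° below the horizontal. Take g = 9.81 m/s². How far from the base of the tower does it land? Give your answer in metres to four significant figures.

190.0 m

vₓ = 69.60 cos 10.3° = 68.48 m/s; v_y0 = −12.44 m/s (downward).
With up positive and y = 0 at the ground: y(t) = 72.3 + (−12.44) t − 4.905 t². Setting y = 0 and taking the positive root: t = [−12.44 + √(12.44² + 2·9.81·72.3)] / 9.81 = (−12.44 + 39.67) / 9.81 = 2.775 s.
Horizontal distance: R = vₓ t = 68.48 × 2.775 = 190.0 m.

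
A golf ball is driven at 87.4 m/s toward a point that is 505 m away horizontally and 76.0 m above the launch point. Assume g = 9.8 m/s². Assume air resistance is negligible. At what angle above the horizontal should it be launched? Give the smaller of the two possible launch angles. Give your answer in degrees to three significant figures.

Trajectory: y = x tanθ − g x² (1 + tan²θ)/(2v₀²). With x = 505, y = 76.0, v₀ = 87.4, g = 9.80:
163.6 tan²θ − 505 tanθ + (239.6) = 0.
tanθ = [505 ± √(505² − 4 × 163.6 × (239.6))] / (2 × 163.6) = (505 ± 313.4) / 327.2, giving tanθ = 0.5855 or 2.502.
θ = 30.35° or 68.21°; the smaller is 30.35°.

30.3°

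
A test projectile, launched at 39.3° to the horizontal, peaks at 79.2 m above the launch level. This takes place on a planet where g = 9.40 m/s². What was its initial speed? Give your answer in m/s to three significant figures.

At the peak v_y = 0, so v_y0 = √(2gH) = √(2 × 9.40 × 79.2) = 38.59 m/s.
v_y0 = v₀ sin θ ⇒ v₀ = 38.59 / sin 39.3° = 60.92 m/s.

60.9 m/s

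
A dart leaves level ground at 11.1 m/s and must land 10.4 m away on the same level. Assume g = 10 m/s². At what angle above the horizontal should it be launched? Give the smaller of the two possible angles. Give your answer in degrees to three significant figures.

28.8°

Level-ground range R = v₀² sin(2θ)/g ⇒ sin(2θ) = gR/v₀² = 10.0 × 10.4 / 11.1² = 0.8441.
2θ = 57.57° or 180° − 57.57° = 122.4°, so θ = 28.79° or 61.21°.
The smaller angle is 28.79°.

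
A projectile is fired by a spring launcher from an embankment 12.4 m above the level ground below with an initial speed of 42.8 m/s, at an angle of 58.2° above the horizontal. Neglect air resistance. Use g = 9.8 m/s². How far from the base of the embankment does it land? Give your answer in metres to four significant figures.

Horizontal component vₓ = 42.80 cos 58.2° = 22.55 m/s; vertical v_y0 = 42.80 sin 58.2° = 36.38 m/s.
The projectile lands when y = 12.4 + (36.38) t − ½·9.80·t² = 0. Positive root: t = (36.38 + √(36.38² + 2·9.80·12.4)) / 9.80 = (36.38 + 39.58) / 9.80 = 7.750 s.
Horizontal distance: R = vₓ t = 22.55 × 7.750 = 174.8 m.

174.8 m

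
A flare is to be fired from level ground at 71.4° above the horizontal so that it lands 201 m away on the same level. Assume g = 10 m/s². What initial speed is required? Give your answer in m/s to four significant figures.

Level-ground range: R = v₀² sin(2θ)/g, so v₀ = √(gR / sin 2θ).
v₀ = √(10.0 × 201 / sin 142.8°) = √(2010 / 0.6046) = √3324.5 = 57.66 m/s.

57.66 m/s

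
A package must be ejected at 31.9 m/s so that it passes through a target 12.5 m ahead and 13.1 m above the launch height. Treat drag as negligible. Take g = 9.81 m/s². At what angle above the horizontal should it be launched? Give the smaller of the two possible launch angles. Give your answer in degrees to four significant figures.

50.06°

Trajectory: y = x tanθ − g x² (1 + tan²θ)/(2v₀²). With x = 12.5, y = 13.1, v₀ = 31.9, g = 9.81:
0.7531 tan²θ − 12.5 tanθ + (13.85) = 0.
tanθ = [12.5 ± √(12.5² − 4 × 0.7531 × (13.85))] / (2 × 0.7531) = (12.5 ± 10.70) / 1.506, giving tanθ = 1.194 or 15.40.
θ = 50.06° or 86.29°; the smaller is 50.06°.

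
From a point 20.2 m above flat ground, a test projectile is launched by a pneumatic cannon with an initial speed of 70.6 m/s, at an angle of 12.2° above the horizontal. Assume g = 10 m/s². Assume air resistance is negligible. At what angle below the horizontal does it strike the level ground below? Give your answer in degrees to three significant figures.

19.9°

Components: vₓ = 70.60 cos 12.2° = 69.01 m/s, v_y0 = 70.60 sin 12.2° = 14.92 m/s.
Vertical motion (up positive, ground at y = 0): 5.000 t² − (14.92) t − 20.2 = 0, so t = (14.92 + √(14.92² + 2·10.0·20.2)) / 10.0 = (14.92 + 25.03) / 10.0 = 3.995 s.
At impact: v_y = v_y0 − g t = −25.03 m/s; vₓ = 69.01 m/s.
Angle below horizontal: arctan(|v_y|/vₓ) = arctan(25.03/69.01) = 19.94°.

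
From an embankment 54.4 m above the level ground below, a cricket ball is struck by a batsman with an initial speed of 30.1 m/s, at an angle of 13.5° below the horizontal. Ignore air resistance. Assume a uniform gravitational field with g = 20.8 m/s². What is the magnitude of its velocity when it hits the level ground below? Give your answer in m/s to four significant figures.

Resolve: vₓ = 30.10 cos 13.5° = 29.27 m/s and v_y0 = −7.027 m/s (downward).
The projectile lands when y = 54.4 + (−7.027) t − ½·20.8·t² = 0. Positive root: t = (−7.027 + √(7.027² + 2·20.8·54.4)) / 20.8 = (−7.027 + 48.09) / 20.8 = 1.974 s.
Vertical velocity at impact: v_y = v_y0 − g t = −7.027 − 20.8 × 1.974 = −48.09 m/s.
Speed: |v| = √(vₓ² + v_y²) = √(29.27² + 48.09²) = 56.29 m/s.

56.29 m/s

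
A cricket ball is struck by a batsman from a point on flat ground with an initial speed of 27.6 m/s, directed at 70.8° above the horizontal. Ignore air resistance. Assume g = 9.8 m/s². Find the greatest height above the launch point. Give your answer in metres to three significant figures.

Horizontal component vₓ = 27.60 cos 70.8° = 9.077 m/s; vertical v_y0 = 27.60 sin 70.8° = 26.06 m/s.
At the apex v_y = 0, so H = v_y0²/(2g) = 26.06²/19.60 = 34.66 m.

34.7 m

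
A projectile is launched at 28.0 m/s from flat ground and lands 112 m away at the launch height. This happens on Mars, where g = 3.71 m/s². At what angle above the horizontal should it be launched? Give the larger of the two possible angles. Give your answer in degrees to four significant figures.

74.00°

R = v₀² sin 2θ / g gives sin 2θ = gR/v₀² = 3.71·112/28.0² = 0.5300.
2θ = 32.01° or 180° − 32.01° = 148.0°, so θ = 16.00° or 74.00°.
The larger angle is 74.00°.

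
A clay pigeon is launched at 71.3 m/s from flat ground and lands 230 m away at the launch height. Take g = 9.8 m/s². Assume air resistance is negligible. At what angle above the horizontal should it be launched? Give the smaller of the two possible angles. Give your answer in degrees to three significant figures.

From R = (v₀²/g) sin 2θ: sin 2θ = 9.80 × 230 / 5083.7 = 0.4434.
2θ = 26.32° or 180° − 26.32° = 153.7°, so θ = 13.16° or 76.84°.
The smaller angle is 13.16°.

13.2°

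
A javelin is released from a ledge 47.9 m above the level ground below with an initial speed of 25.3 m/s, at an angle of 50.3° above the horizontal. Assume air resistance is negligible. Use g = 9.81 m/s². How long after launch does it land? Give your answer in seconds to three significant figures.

Resolve: vₓ = 25.30 cos 50.3° = 16.16 m/s and v_y0 = 25.30 sin 50.3° = 19.47 m/s.
Vertical motion (up positive, ground at y = 0): 4.905 t² − (19.47) t − 47.9 = 0, so t = (19.47 + √(19.47² + 2·9.81·47.9)) / 9.81 = (19.47 + 36.31) / 9.81 = 5.686 s.

5.69 s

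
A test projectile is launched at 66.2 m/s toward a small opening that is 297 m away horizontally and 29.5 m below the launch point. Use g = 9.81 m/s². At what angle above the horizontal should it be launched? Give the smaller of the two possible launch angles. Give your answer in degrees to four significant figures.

Trajectory: y = x tanθ − g x² (1 + tan²θ)/(2v₀²). With x = 297, y = −29.5, v₀ = 66.2, g = 9.81:
98.73 tan²θ − 297 tanθ + (69.23) = 0.
tanθ = [297 ± √(297² − 4 × 98.73 × (69.23))] / (2 × 98.73) = (297 ± 246.7) / 197.5, giving tanθ = 0.2546 or 2.754.
θ = 14.29° or 70.04°; the smaller is 14.29°.

14.29°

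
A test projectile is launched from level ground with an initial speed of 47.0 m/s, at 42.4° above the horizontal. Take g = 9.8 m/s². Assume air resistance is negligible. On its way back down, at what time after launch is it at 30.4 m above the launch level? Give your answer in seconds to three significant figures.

Components: vₓ = 47.00 cos 42.4° = 34.71 m/s, v_y0 = 47.00 sin 42.4° = 31.69 m/s.
Height y(t) = 31.69 t − 4.900 t² = 30.4 gives 4.900 t² − 31.69 t + 30.4 = 0.
Quadratic formula: t = (31.69 ± √408.56) / 9.80 = (31.69 ± 20.21) / 9.80 → t = 1.171 s or 5.296 s.
The descending-branch root is 5.296 s.

5.30 s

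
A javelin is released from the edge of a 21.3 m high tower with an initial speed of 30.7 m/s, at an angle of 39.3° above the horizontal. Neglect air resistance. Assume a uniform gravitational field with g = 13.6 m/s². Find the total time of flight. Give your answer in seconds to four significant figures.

3.705 s

vₓ = 30.70 cos 39.3° = 23.76 m/s; v_y0 = 30.70 sin 39.3° = 19.44 m/s.
The projectile lands when y = 21.3 + (19.44) t − ½·13.6·t² = 0. Positive root: t = (19.44 + √(19.44² + 2·13.6·21.3)) / 13.6 = (19.44 + 30.94) / 13.6 = 3.705 s.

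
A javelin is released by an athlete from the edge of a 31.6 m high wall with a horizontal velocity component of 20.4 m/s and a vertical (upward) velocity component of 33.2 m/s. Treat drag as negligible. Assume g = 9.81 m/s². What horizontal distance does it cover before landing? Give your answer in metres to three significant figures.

155 m

The projectile lands when y = 31.6 + (33.20) t − ½·9.81·t² = 0. Positive root: t = (33.20 + √(33.20² + 2·9.81·31.6)) / 9.81 = (33.20 + 41.50) / 9.81 = 7.615 s.
Horizontal distance: R = vₓ t = 20.40 × 7.615 = 155.3 m.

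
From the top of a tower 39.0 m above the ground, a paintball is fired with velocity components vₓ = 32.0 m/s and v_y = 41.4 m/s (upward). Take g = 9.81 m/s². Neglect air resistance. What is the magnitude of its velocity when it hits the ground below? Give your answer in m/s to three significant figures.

59.2 m/s

With up positive and y = 0 at the ground: y(t) = 39.0 + (41.40) t − 4.905 t². Setting y = 0 and taking the positive root: t = [41.40 + √(41.40² + 2·9.81·39.0)] / 9.81 = (41.40 + 49.79) / 9.81 = 9.296 s.
Vertical velocity at impact: v_y = v_y0 − g t = 41.40 − 9.81 × 9.296 = −49.79 m/s.
Speed: |v| = √(vₓ² + v_y²) = √(32.00² + 49.79²) = 59.19 m/s.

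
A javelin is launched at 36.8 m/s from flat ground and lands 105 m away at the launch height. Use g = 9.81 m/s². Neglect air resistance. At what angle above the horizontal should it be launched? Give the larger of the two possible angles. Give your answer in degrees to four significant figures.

65.24°

From R = (v₀²/g) sin 2θ: sin 2θ = 9.81 × 105 / 1354.2 = 0.7606.
2θ = 49.52° or 180° − 49.52° = 130.5°, so θ = 24.76° or 65.24°.
The larger angle is 65.24°.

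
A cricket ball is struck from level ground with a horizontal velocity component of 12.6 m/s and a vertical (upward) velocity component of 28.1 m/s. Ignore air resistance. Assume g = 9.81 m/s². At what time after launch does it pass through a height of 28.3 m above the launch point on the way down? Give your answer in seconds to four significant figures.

Require v_y0 t − ½ g t² = 28.3, i.e. 4.905 t² − 28.10 t + 28.3 = 0.
Quadratic formula: t = (28.10 ± √234.36) / 9.81 = (28.10 ± 15.31) / 9.81 → t = 1.304 s or 4.425 s.
The descending-branch root is 4.425 s.

4.425 s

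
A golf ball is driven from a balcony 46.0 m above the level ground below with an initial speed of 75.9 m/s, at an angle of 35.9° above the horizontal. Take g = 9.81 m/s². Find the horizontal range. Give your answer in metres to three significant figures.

615 m

Components: vₓ = 75.90 cos 35.9° = 61.48 m/s, v_y0 = 75.90 sin 35.9° = 44.51 m/s.
With up positive and y = 0 at the ground: y(t) = 46.0 + (44.51) t − 4.905 t². Setting y = 0 and taking the positive root: t = [44.51 + √(44.51² + 2·9.81·46.0)] / 9.81 = (44.51 + 53.70) / 9.81 = 10.01 s.
Horizontal distance: R = vₓ t = 61.48 × 10.01 = 615.5 m.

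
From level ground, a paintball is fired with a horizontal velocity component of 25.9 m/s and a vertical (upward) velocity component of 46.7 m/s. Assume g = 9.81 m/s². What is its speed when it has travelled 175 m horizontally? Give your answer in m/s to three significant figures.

At x = 175 m, t = x/vₓ = 175/25.90 = 6.757 s.
Vertical velocity there: v_y = v_y0 − g t = 46.70 − 9.81 × 6.757 = −19.58 m/s.
Speed: √(vₓ² + v_y²) = √(25.90² + 19.58²) = 32.47 m/s.

32.5 m/s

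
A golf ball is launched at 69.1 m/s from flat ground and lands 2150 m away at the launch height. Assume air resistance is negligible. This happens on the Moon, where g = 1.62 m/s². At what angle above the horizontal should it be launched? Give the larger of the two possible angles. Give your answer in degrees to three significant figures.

66.6°

Level-ground range R = v₀² sin(2θ)/g ⇒ sin(2θ) = gR/v₀² = 1.62 × 2150 / 69.1² = 0.7295.
2θ = 46.84° or 180° − 46.84° = 133.2°, so θ = 23.42° or 66.58°.
The larger angle is 66.58°.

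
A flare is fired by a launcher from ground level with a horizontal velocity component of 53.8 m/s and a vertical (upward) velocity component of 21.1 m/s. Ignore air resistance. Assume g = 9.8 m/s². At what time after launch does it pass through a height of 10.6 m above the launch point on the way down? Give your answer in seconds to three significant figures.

Require v_y0 t − ½ g t² = 10.6, i.e. 4.900 t² − 21.10 t + 10.6 = 0.
Quadratic formula: t = (21.10 ± √237.45) / 9.80 = (21.10 ± 15.41) / 9.80 → t = 0.5807 s or 3.725 s.
The descending-branch root is 3.725 s.

3.73 s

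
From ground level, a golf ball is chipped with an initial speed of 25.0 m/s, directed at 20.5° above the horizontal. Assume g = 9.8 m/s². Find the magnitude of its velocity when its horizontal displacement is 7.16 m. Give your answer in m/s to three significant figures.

24.1 m/s

Horizontal component vₓ = 25.00 cos 20.5° = 23.42 m/s; vertical v_y0 = 25.00 sin 20.5° = 8.755 m/s.
Time to reach x = 7.16 m: t = x/vₓ = 7.16/23.42 = 0.3058 s.
Vertical velocity there: v_y = v_y0 − g t = 8.755 − 9.80 × 0.3058 = 5.759 m/s.
Speed: √(vₓ² + v_y²) = √(23.42² + 5.759²) = 24.11 m/s.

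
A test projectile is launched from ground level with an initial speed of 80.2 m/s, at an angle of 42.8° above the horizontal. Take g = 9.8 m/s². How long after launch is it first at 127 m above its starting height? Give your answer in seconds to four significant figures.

Components: vₓ = 80.20 cos 42.8° = 58.85 m/s, v_y0 = 80.20 sin 42.8° = 54.49 m/s.
Height y(t) = 54.49 t − 4.900 t² = 127 gives 4.900 t² − 54.49 t + 127 = 0.
Quadratic formula: t = (54.49 ± √480.09) / 9.80 = (54.49 ± 21.91) / 9.80 → t = 3.325 s or 7.796 s.
The first (ascending) time is 3.325 s.

3.325 s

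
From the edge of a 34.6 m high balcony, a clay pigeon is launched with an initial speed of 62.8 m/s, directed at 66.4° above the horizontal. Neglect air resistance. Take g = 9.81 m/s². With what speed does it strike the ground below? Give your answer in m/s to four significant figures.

67.99 m/s

Components: vₓ = 62.80 cos 66.4° = 25.14 m/s, v_y0 = 62.80 sin 66.4° = 57.55 m/s.
The projectile lands when y = 34.6 + (57.55) t − ½·9.81·t² = 0. Positive root: t = (57.55 + √(57.55² + 2·9.81·34.6)) / 9.81 = (57.55 + 63.17) / 9.81 = 12.31 s.
Vertical velocity at impact: v_y = v_y0 − g t = 57.55 − 9.81 × 12.31 = −63.17 m/s.
Speed: |v| = √(vₓ² + v_y²) = √(25.14² + 63.17²) = 67.99 m/s.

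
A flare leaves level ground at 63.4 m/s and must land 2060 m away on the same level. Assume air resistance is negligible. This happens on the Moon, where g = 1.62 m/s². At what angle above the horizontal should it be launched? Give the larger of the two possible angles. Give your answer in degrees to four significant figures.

61.94°

Level-ground range R = v₀² sin(2θ)/g ⇒ sin(2θ) = gR/v₀² = 1.62 × 2060 / 63.4² = 0.8302.
2θ = 56.12° or 180° − 56.12° = 123.9°, so θ = 28.06° or 61.94°.
The larger angle is 61.94°.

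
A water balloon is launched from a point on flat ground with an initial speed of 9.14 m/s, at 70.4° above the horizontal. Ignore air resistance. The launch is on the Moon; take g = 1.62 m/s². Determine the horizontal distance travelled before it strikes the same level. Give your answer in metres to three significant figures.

Components: vₓ = 9.140 cos 70.4° = 3.066 m/s, v_y0 = 9.140 sin 70.4° = 8.610 m/s.
Time aloft: T = 2 v_y0 / g = 2 × 8.610 / 1.62 = 10.63 s.
Range: R = vₓ T = 3.066 × 10.63 = 32.59 m.

32.6 m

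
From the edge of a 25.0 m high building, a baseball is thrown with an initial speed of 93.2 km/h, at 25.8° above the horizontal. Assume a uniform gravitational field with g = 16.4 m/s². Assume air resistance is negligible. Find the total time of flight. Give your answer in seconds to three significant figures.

2.56 s

Convert: 93.2 km/h = 93.2/3.6 = 25.89 m/s.
Horizontal component vₓ = 25.89 cos 25.8° = 23.31 m/s; vertical v_y0 = 25.89 sin 25.8° = 11.27 m/s.
The projectile lands when y = 25.0 + (11.27) t − ½·16.4·t² = 0. Positive root: t = (11.27 + √(11.27² + 2·16.4·25.0)) / 16.4 = (11.27 + 30.77) / 16.4 = 2.563 s.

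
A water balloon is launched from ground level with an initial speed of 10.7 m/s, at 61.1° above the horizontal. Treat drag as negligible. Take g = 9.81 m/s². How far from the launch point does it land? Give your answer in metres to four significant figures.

9.876 m

Horizontal component vₓ = 10.70 cos 61.1° = 5.171 m/s; vertical v_y0 = 10.70 sin 61.1° = 9.367 m/s.
Time aloft: T = 2 v_y0 / g = 2 × 9.367 / 9.81 = 1.910 s.
Range: R = vₓ T = 5.171 × 1.910 = 9.876 m.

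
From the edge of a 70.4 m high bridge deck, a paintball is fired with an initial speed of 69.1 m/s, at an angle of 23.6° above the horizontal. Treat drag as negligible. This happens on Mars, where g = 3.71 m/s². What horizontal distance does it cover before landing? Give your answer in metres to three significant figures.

1080 m

Resolve: vₓ = 69.10 cos 23.6° = 63.32 m/s and v_y0 = 69.10 sin 23.6° = 27.66 m/s.
The projectile lands when y = 70.4 + (27.66) t − ½·3.71·t² = 0. Positive root: t = (27.66 + √(27.66² + 2·3.71·70.4)) / 3.71 = (27.66 + 35.88) / 3.71 = 17.13 s.
Horizontal distance: R = vₓ t = 63.32 × 17.13 = 1085 m.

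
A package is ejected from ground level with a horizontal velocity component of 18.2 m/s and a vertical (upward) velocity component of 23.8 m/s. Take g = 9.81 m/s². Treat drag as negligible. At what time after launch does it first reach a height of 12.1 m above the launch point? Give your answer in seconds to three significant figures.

Require v_y0 t − ½ g t² = 12.1, i.e. 4.905 t² − 23.80 t + 12.1 = 0.
Quadratic formula: t = (23.80 ± √329.04) / 9.81 = (23.80 ± 18.14) / 9.81 → t = 0.5770 s or 4.275 s.
The first (ascending) time is 0.5770 s.

0.577 s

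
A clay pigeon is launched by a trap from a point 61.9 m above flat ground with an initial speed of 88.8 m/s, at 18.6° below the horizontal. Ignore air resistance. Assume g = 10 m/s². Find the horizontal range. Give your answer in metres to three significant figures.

Resolve: vₓ = 88.80 cos 18.6° = 84.16 m/s and v_y0 = −28.32 m/s (downward).
Vertical motion (up positive, ground at y = 0): 5.000 t² − (−28.32) t − 61.9 = 0, so t = (−28.32 + √(28.32² + 2·10.0·61.9)) / 10.0 = (−28.32 + 45.17) / 10.0 = 1.685 s.
Horizontal distance: R = vₓ t = 84.16 × 1.685 = 141.8 m.

142 m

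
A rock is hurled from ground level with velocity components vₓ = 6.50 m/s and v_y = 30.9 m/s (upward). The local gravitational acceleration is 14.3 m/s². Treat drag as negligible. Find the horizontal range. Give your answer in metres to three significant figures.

28.1 m

Time aloft: T = 2 v_y0 / g = 2 × 30.90 / 14.3 = 4.322 s.
Horizontal distance R = vₓ T = 6.500 × 4.322 = 28.09 m.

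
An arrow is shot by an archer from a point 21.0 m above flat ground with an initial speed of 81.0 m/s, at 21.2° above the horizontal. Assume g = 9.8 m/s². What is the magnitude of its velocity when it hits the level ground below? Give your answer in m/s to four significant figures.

Resolve: vₓ = 81.00 cos 21.2° = 75.52 m/s and v_y0 = 81.00 sin 21.2° = 29.29 m/s.
The projectile lands when y = 21.0 + (29.29) t − ½·9.80·t² = 0. Positive root: t = (29.29 + √(29.29² + 2·9.80·21.0)) / 9.80 = (29.29 + 35.63) / 9.80 = 6.625 s.
Vertical velocity at impact: v_y = v_y0 − g t = 29.29 − 9.80 × 6.625 = −35.63 m/s.
Speed: |v| = √(vₓ² + v_y²) = √(75.52² + 35.63²) = 83.50 m/s.

83.50 m/s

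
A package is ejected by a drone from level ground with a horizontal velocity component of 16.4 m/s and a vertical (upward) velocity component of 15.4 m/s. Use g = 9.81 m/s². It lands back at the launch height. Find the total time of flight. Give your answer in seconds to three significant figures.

It returns to y = 0 when t = 2 v_y0 / g = 2(15.40)/9.81 = 3.140 s.

3.14 s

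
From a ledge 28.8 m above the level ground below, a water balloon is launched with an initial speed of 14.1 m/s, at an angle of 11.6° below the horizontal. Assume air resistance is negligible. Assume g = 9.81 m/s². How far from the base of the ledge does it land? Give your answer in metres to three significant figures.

Components: vₓ = 14.10 cos 11.6° = 13.81 m/s, v_y0 = −2.835 m/s (downward).
Vertical motion (up positive, ground at y = 0): 4.905 t² − (−2.835) t − 28.8 = 0, so t = (−2.835 + √(2.835² + 2·9.81·28.8)) / 9.81 = (−2.835 + 23.94) / 9.81 = 2.151 s.
Horizontal distance: R = vₓ t = 13.81 × 2.151 = 29.71 m.

29.7 m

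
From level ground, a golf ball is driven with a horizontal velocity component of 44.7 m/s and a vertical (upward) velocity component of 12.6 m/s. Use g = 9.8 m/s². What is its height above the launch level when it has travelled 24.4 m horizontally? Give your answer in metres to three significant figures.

At x = 24.4 m, t = x/vₓ = 24.4/44.70 = 0.5459 s.
Height: y = v_y0 t − ½ g t² = 12.60 × 0.5459 − 4.900 × 0.5459² = 6.878 − 1.460 = 5.418 m.

5.42 m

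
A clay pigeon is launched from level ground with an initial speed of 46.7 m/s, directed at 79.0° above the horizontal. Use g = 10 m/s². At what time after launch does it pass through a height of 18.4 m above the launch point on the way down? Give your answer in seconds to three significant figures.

8.75 s

Components: vₓ = 46.70 cos 79.0° = 8.911 m/s, v_y0 = 46.70 sin 79.0° = 45.84 m/s.
Set y = v_y0 t − ½ g t² = 18.4: 5.000 t² − 45.84 t + 18.4 = 0.
t = [45.84 ± √(45.84² − 2·10.0·18.4)] / 10.0 = (45.84 ± 41.64) / 10.0, so t = 0.4207 s or t = 8.748 s.
The descending-branch root is 8.748 s.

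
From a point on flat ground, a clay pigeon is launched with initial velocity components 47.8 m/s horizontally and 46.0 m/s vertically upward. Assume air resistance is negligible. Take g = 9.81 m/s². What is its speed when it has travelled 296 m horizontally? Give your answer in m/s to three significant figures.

50.0 m/s

Time to reach x = 296 m: t = x/vₓ = 296/47.80 = 6.192 s.
Vertical velocity there: v_y = v_y0 − g t = 46.00 − 9.81 × 6.192 = −14.75 m/s.
Speed: √(vₓ² + v_y²) = √(47.80² + 14.75²) = 50.02 m/s.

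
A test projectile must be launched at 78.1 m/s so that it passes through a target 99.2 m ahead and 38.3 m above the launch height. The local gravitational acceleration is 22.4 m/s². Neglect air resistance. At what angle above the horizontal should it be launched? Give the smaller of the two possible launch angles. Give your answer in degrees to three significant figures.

Trajectory: y = x tanθ − g x² (1 + tan²θ)/(2v₀²). With x = 99.2, y = 38.3, v₀ = 78.1, g = 22.4:
18.07 tan²θ − 99.2 tanθ + (56.37) = 0.
tanθ = [99.2 ± √(99.2² − 4 × 18.07 × (56.37))] / (2 × 18.07) = (99.2 ± 75.94) / 36.14, giving tanθ = 0.6437 or 4.846.
θ = 32.77° or 78.34°; the smaller is 32.77°.

32.8°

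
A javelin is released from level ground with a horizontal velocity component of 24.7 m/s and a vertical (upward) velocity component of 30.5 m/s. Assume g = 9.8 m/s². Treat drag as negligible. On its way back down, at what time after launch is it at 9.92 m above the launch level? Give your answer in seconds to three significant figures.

5.88 s

Set y = v_y0 t − ½ g t² = 9.92: 4.900 t² − 30.50 t + 9.92 = 0.
Quadratic formula: t = (30.50 ± √735.82) / 9.80 = (30.50 ± 27.13) / 9.80 → t = 0.3443 s or 5.880 s.
The descending-branch root is 5.880 s.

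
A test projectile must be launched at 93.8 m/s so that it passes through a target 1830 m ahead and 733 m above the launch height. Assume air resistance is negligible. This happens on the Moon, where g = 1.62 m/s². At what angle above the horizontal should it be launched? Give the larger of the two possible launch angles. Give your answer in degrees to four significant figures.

79.31°

Trajectory: y = x tanθ − g x² (1 + tan²θ)/(2v₀²). With x = 1830, y = 733, v₀ = 93.8, g = 1.62:
308.3 tan²θ − 1830 tanθ + (1041) = 0.
tanθ = [1830 ± √(1830² − 4 × 308.3 × (1041))] / (2 × 308.3) = (1830 ± 1437) / 616.6, giving tanθ = 0.6375 or 5.298.
θ = 32.52° or 79.31°; the larger is 79.31°.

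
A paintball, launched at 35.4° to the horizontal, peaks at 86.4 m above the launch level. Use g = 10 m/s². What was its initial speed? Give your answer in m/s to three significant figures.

At the peak v_y = 0, so v_y0 = √(2gH) = √(2 × 10.0 × 86.4) = 41.57 m/s.
v_y0 = v₀ sin θ ⇒ v₀ = 41.57 / sin 35.4° = 71.76 m/s.

71.8 m/s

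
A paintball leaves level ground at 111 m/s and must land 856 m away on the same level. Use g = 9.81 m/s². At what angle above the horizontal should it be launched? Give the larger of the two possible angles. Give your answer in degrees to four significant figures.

68.52°

Level-ground range R = v₀² sin(2θ)/g ⇒ sin(2θ) = gR/v₀² = 9.81 × 856 / 111² = 0.6815.
2θ = 42.96° or 180° − 42.96° = 137.0°, so θ = 21.48° or 68.52°.
The larger angle is 68.52°.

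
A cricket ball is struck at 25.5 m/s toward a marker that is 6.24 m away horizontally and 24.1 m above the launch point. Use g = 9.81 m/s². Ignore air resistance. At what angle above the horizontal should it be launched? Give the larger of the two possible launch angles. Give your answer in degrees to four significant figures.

86.44°

Trajectory: y = x tanθ − g x² (1 + tan²θ)/(2v₀²). With x = 6.24, y = 24.1, v₀ = 25.5, g = 9.81:
0.2937 tan²θ − 6.24 tanθ + (24.39) = 0.
tanθ = [6.24 ± √(6.24² − 4 × 0.2937 × (24.39))] / (2 × 0.2937) = (6.24 ± 3.206) / 0.5874, giving tanθ = 5.165 or 16.08.
θ = 79.04° or 86.44°; the larger is 86.44°.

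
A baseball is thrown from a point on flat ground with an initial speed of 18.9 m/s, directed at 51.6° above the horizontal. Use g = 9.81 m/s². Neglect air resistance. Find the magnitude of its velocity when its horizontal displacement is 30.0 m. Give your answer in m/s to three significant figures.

vₓ = 18.90 cos 51.6° = 11.74 m/s; v_y0 = 18.90 sin 51.6° = 14.81 m/s.
At x = 30.0 m, t = x/vₓ = 30.0/11.74 = 2.555 s.
Vertical velocity there: v_y = v_y0 − g t = 14.81 − 9.81 × 2.555 = −10.26 m/s.
Speed: √(vₓ² + v_y²) = √(11.74² + 10.26²) = 15.59 m/s.

15.6 m/s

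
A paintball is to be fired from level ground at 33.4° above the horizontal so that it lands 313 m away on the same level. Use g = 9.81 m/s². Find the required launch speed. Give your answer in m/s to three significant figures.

Level-ground range: R = v₀² sin(2θ)/g, so v₀ = √(gR / sin 2θ).
v₀ = √(9.81 × 313 / sin 66.80°) = √(3071 / 0.9191) = √3340.7 = 57.80 m/s.

57.8 m/s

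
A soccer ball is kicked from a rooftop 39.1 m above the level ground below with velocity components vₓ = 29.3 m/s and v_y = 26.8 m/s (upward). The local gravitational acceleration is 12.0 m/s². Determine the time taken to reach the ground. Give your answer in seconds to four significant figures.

5.625 s

With up positive and y = 0 at the ground: y(t) = 39.1 + (26.80) t − 6.000 t². Setting y = 0 and taking the positive root: t = [26.80 + √(26.80² + 2·12.0·39.1)] / 12.0 = (26.80 + 40.70) / 12.0 = 5.625 s.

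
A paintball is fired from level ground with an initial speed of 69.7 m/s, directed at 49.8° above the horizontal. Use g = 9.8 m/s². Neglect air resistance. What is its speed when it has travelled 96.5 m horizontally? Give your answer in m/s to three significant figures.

Resolve: vₓ = 69.70 cos 49.8° = 44.99 m/s and v_y0 = 69.70 sin 49.8° = 53.24 m/s.
At x = 96.5 m, t = x/vₓ = 96.5/44.99 = 2.145 s.
Vertical velocity there: v_y = v_y0 − g t = 53.24 − 9.80 × 2.145 = 32.22 m/s.
Speed: √(vₓ² + v_y²) = √(44.99² + 32.22²) = 55.33 m/s.

55.3 m/s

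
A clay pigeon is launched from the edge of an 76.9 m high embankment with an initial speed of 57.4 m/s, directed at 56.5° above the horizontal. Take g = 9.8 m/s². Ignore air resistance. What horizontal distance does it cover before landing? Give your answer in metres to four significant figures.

Resolve: vₓ = 57.40 cos 56.5° = 31.68 m/s and v_y0 = 57.40 sin 56.5° = 47.87 m/s.
The projectile lands when y = 76.9 + (47.87) t − ½·9.80·t² = 0. Positive root: t = (47.87 + √(47.87² + 2·9.80·76.9)) / 9.80 = (47.87 + 61.63) / 9.80 = 11.17 s.
Horizontal distance: R = vₓ t = 31.68 × 11.17 = 354.0 m.

354.0 m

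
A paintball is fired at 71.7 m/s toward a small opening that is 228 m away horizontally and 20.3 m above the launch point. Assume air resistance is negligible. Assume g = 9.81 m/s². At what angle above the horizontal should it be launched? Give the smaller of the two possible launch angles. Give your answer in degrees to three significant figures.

Trajectory: y = x tanθ − g x² (1 + tan²θ)/(2v₀²). With x = 228, y = 20.3, v₀ = 71.7, g = 9.81:
49.60 tan²θ − 228 tanθ + (69.90) = 0.
tanθ = [228 ± √(228² − 4 × 49.60 × (69.90))] / (2 × 49.60) = (228 ± 195.2) / 99.20, giving tanθ = 0.3303 or 4.267.
θ = 18.28° or 76.81°; the smaller is 18.28°.

18.3°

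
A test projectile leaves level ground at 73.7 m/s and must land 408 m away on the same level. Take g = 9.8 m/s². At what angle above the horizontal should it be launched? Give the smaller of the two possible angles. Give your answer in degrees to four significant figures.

23.70°

R = v₀² sin 2θ / g gives sin 2θ = gR/v₀² = 9.80·408/73.7² = 0.7361.
2θ = 47.40° or 180° − 47.40° = 132.6°, so θ = 23.70° or 66.30°.
The smaller angle is 23.70°.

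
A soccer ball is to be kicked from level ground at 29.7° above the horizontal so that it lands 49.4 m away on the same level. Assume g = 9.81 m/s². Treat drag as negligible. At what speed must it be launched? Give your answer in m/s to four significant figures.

From R = (v₀² / g) sin 2θ: v₀ = √(gR / sin 2θ).
v₀ = √(9.81 × 49.4 / sin 59.40°) = √(484.6 / 0.8607) = √563.02 = 23.73 m/s.

23.73 m/s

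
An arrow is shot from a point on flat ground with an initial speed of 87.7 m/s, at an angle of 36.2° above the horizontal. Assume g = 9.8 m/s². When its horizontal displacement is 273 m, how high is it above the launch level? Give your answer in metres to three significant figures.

127 m

Horizontal component vₓ = 87.70 cos 36.2° = 70.77 m/s; vertical v_y0 = 87.70 sin 36.2° = 51.80 m/s.
x = vₓ t ⇒ t = 273/70.77 = 3.858 s.
Height: y = v_y0 t − ½ g t² = 51.80 × 3.858 − 4.900 × 3.858² = 199.8 − 72.92 = 126.9 m.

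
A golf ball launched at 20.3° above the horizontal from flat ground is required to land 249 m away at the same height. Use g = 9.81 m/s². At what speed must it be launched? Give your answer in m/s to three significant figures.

From R = (v₀² / g) sin 2θ: v₀ = √(gR / sin 2θ).
v₀ = √(9.81 × 249 / sin 40.60°) = √(2443 / 0.6508) = √3753.5 = 61.27 m/s.

61.3 m/s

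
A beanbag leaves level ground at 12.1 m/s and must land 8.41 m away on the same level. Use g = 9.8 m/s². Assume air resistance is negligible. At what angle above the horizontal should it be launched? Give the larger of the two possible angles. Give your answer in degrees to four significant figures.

72.87°

R = v₀² sin 2θ / g gives sin 2θ = gR/v₀² = 9.80·8.41/12.1² = 0.5629.
2θ = 34.26° or 180° − 34.26° = 145.7°, so θ = 17.13° or 72.87°.
The larger angle is 72.87°.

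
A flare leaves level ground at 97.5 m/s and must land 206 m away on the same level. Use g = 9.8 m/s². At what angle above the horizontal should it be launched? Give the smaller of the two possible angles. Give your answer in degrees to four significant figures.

R = v₀² sin 2θ / g gives sin 2θ = gR/v₀² = 9.80·206/97.5² = 0.2124.
2θ = 12.26° or 180° − 12.26° = 167.7°, so θ = 6.131° or 83.87°.
The smaller angle is 6.131°.

6.131°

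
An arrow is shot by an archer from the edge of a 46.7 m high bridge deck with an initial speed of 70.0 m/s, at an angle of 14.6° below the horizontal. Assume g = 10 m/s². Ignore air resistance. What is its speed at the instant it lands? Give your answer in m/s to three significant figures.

76.4 m/s

Horizontal component vₓ = 70.00 cos 14.6° = 67.74 m/s; vertical v_y0 = −17.64 m/s (downward).
With up positive and y = 0 at the ground: y(t) = 46.7 + (−17.64) t − 5.000 t². Setting y = 0 and taking the positive root: t = [−17.64 + √(17.64² + 2·10.0·46.7)] / 10.0 = (−17.64 + 35.29) / 10.0 = 1.764 s.
Vertical velocity at impact: v_y = v_y0 − g t = −17.64 − 10.0 × 1.764 = −35.29 m/s.
Speed: |v| = √(vₓ² + v_y²) = √(67.74² + 35.29²) = 76.38 m/s.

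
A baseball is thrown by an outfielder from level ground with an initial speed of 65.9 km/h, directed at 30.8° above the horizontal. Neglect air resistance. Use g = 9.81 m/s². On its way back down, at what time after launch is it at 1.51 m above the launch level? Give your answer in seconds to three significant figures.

1.73 s

Convert: 65.9 km/h = 65.9/3.6 = 18.31 m/s.
vₓ = 18.31 cos 30.8° = 15.72 m/s; v_y0 = 18.31 sin 30.8° = 9.373 m/s.
Height y(t) = 9.373 t − 4.905 t² = 1.51 gives 4.905 t² − 9.373 t + 1.51 = 0.
t = [9.373 ± √(9.373² − 2·9.81·1.51)] / 9.81 = (9.373 ± 7.631) / 9.81, so t = 0.1776 s or t = 1.733 s.
The descending-branch root is 1.733 s.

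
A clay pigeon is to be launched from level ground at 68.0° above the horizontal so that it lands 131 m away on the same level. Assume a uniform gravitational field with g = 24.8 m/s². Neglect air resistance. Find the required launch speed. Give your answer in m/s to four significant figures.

On level ground R = v₀² sin 2θ / g ⇒ v₀ = √(gR / sin 2θ).
v₀ = √(24.8 × 131 / sin 136.0°) = √(3249 / 0.6947) = √4676.8 = 68.39 m/s.

68.39 m/s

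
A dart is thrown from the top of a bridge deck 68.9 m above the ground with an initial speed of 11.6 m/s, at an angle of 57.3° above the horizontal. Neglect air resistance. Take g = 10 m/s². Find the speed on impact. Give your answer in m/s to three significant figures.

Resolve: vₓ = 11.60 cos 57.3° = 6.267 m/s and v_y0 = 11.60 sin 57.3° = 9.762 m/s.
The projectile lands when y = 68.9 + (9.762) t − ½·10.0·t² = 0. Positive root: t = (9.762 + √(9.762² + 2·10.0·68.9)) / 10.0 = (9.762 + 38.38) / 10.0 = 4.814 s.
Vertical velocity at impact: v_y = v_y0 − g t = 9.762 − 10.0 × 4.814 = −38.38 m/s.
Speed: |v| = √(vₓ² + v_y²) = √(6.267² + 38.38²) = 38.89 m/s.

38.9 m/s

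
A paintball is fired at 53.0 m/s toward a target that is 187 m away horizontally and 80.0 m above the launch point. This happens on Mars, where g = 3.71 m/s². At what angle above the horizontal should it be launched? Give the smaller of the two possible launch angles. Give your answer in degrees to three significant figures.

30.8°

Trajectory: y = x tanθ − g x² (1 + tan²θ)/(2v₀²). With x = 187, y = 80.0, v₀ = 53.0, g = 3.71:
23.09 tan²θ − 187 tanθ + (103.1) = 0.
tanθ = [187 ± √(187² − 4 × 23.09 × (103.1))] / (2 × 23.09) = (187 ± 159.5) / 46.19, giving tanθ = 0.5950 or 7.503.
θ = 30.75° or 82.41°; the smaller is 30.75°.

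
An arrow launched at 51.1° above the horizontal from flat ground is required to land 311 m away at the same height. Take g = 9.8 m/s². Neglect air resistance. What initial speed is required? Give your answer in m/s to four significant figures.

From R = (v₀² / g) sin 2θ: v₀ = √(gR / sin 2θ).
v₀ = √(9.80 × 311 / sin 102.2°) = √(3048 / 0.9774) = √3118.2 = 55.84 m/s.

55.84 m/s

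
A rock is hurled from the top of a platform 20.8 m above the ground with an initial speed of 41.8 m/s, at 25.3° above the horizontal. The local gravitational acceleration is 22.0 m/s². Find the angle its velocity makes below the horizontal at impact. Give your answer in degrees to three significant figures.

42.9°

Horizontal component vₓ = 41.80 cos 25.3° = 37.79 m/s; vertical v_y0 = 41.80 sin 25.3° = 17.86 m/s.
With up positive and y = 0 at the ground: y(t) = 20.8 + (17.86) t − 11.00 t². Setting y = 0 and taking the positive root: t = [17.86 + √(17.86² + 2·22.0·20.8)] / 22.0 = (17.86 + 35.13) / 22.0 = 2.409 s.
At impact: v_y = v_y0 − g t = −35.13 m/s; vₓ = 37.79 m/s.
Angle below horizontal: arctan(|v_y|/vₓ) = arctan(35.13/37.79) = 42.91°.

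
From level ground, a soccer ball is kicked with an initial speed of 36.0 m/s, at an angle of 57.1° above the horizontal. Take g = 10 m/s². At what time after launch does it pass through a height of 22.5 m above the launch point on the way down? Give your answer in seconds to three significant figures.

5.18 s

vₓ = 36.00 cos 57.1° = 19.55 m/s; v_y0 = 36.00 sin 57.1° = 30.23 m/s.
Require v_y0 t − ½ g t² = 22.5, i.e. 5.000 t² − 30.23 t + 22.5 = 0.
Quadratic formula: t = (30.23 ± √463.63) / 10.0 = (30.23 ± 21.53) / 10.0 → t = 0.8694 s or 5.176 s.
The descending-branch root is 5.176 s.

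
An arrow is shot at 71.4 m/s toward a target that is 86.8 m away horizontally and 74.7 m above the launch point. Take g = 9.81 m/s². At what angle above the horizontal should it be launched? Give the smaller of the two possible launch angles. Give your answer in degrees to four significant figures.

45.94°

Trajectory: y = x tanθ − g x² (1 + tan²θ)/(2v₀²). With x = 86.8, y = 74.7, v₀ = 71.4, g = 9.81:
7.249 tan²θ − 86.8 tanθ + (81.95) = 0.
tanθ = [86.8 ± √(86.8² − 4 × 7.249 × (81.95))] / (2 × 7.249) = (86.8 ± 71.82) / 14.50, giving tanθ = 1.033 or 10.94.
θ = 45.94° or 84.78°; the smaller is 45.94°.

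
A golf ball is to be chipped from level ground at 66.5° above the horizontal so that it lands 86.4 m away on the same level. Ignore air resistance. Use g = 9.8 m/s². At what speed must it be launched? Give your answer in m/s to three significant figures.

34.0 m/s

From R = (v₀² / g) sin 2θ: v₀ = √(gR / sin 2θ).
v₀ = √(9.80 × 86.4 / sin 133.0°) = √(846.7 / 0.7314) = √1157.7 = 34.03 m/s.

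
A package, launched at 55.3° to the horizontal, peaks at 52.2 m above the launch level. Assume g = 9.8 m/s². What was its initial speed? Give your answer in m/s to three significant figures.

38.9 m/s

At the peak v_y = 0, so v_y0 = √(2gH) = √(2 × 9.80 × 52.2) = 31.99 m/s.
v_y0 = v₀ sin θ ⇒ v₀ = 31.99 / sin 55.3° = 38.91 m/s.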